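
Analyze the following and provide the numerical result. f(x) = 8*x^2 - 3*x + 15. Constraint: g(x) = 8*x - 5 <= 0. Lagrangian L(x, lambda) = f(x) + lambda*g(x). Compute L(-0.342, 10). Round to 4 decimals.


Step 1: Evaluate f(x).
f(-0.342) = 8*(-0.342)^2 - 3*(-0.342) + 15 = 16.9617
Step 2: Evaluate g(x).
g(-0.342) = 8*-0.342 - 5 = -7.736
Step 3: Compute Lagrangian.
L = 16.9617 + 10*-7.736 = -60.3983


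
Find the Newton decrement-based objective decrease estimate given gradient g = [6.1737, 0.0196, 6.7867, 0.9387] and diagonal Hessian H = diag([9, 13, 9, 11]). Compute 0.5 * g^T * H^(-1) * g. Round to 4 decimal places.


Step 1: H is diagonal, so H^(-1) * g = [0.686, 0.0015, 0.7541, 0.0853].
Step 2: g^T H^(-1) g = sum_i g_i^2 / H_ii
  = (6.1737)^2/9 + (0.0196)^2/13 + (6.7867)^2/9 + (0.9387)^2/11
  = 4.235 + 0.0 + 5.1177 + 0.0801 = 9.4328
Step 3: Objective decrease = 0.5 * g^T H^(-1) g = 4.7164


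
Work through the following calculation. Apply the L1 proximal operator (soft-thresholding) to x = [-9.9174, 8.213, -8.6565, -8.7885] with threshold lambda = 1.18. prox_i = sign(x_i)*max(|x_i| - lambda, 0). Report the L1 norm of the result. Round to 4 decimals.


Soft-thresholding with lambda = 1.18:
prox(-9.9174) = sign(-9.9174)*max(|-9.9174| - 1.18, 0) = -8.7374
prox(8.213) = sign(8.213)*max(|8.213| - 1.18, 0) = 7.033
prox(-8.6565) = sign(-8.6565)*max(|-8.6565| - 1.18, 0) = -7.4765
prox(-8.7885) = sign(-8.7885)*max(|-8.7885| - 1.18, 0) = -7.6085
prox(x) = [-8.7374, 7.033, -7.4765, -7.6085]
||prox(x)||_1 = 8.7374 + 7.033 + 7.4765 + 7.6085 = 30.8554


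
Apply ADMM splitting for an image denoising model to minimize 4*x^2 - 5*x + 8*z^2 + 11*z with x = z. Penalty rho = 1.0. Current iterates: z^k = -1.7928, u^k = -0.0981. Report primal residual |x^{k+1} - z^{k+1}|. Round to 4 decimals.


ADMM iteration with rho = 1.0, z^k = -1.7928, u^k = -0.0981
Step 1: x-update.
Minimize 4*x^2 - 5*x + (1.0/2)*(x + 1.7928 - 0.0981)^2
FOC: (2*4 + 1.0)*x = 5 + 1.0*(-1.7928 + 0.0981)
x^{k+1} = 0.3673
Step 2: z-update.
Minimize 8*z^2 + 11*z + (1.0/2)*(0.3673 - z - 0.0981)^2
FOC: (2*8 + 1.0)*z = -11 + 1.0*(0.3673 - 0.0981)
z^{k+1} = -0.6312
Step 3: u-update.
u^{k+1} = -0.0981 + 0.3673 + 0.6312 = 0.9004
Step 4: Primal residual = |0.3673 + 0.6312| = 0.9985


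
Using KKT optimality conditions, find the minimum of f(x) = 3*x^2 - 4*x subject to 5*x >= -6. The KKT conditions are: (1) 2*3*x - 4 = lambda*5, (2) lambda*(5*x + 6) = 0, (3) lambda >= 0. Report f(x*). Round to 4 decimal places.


Step 1: Try lambda = 0 (constraint inactive).
Stationarity: 2*3*x - 4 = 0
x* = 4/(2*3) = 2/3 = 0.6667 (rounded; the exact value 2/3 is used below)
Check constraint: 5*0.6667 = 3.3335 >= -6 -- satisfied.
Step 2: Compute optimal value.
f(x*) = 3*(2/3)^2 - 4*(2/3) = -1.3333


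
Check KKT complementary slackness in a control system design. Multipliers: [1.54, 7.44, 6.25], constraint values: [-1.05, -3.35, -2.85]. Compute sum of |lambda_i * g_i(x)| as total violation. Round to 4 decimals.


KKT complementary slackness check:
lambda_1 * g_1 = 1.54 * -1.05 = -1.617
lambda_2 * g_2 = 7.44 * -3.35 = -24.924
lambda_3 * g_3 = 6.25 * -2.85 = -17.8125
Total violation = 1.617 + 24.924 + 17.8125 = 44.3535


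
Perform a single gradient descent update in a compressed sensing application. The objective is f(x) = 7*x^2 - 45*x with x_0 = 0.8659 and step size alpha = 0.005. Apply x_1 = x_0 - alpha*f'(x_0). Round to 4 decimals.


We compute the gradient at x_0 and apply the update.
f'(x) = 14*x - 45
f'(0.8659) = 14*0.8659 - 45 = -32.8774
x_1 = 0.8659 - 0.005*-32.8774 = 1.0303


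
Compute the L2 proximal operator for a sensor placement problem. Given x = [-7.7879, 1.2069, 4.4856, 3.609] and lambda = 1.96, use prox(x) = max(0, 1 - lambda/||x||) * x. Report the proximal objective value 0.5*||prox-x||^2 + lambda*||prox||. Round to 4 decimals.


Step 1: Compute ||x||.
||x|| = 9.7598
Step 2: Compute scaling factor.
scale = max(0, 1 - 1.96/9.7598) = 0.7992
Step 3: prox(x) = [-6.2239, 0.9645, 3.5848, 2.8842]
||prox(x)|| = 7.7998
Step 4: Proximal objective.
0.5*||prox-x||^2 = 1.9208
lambda*||prox|| = 15.2876
Total = 17.2084


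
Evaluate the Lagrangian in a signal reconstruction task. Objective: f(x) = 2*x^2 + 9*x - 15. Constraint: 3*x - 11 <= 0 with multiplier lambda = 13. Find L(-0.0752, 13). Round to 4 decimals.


Step 1: Evaluate f(x).
f(-0.0752) = 2*(-0.0752)^2 + 9*(-0.0752) - 15 = -15.6655
Step 2: Evaluate g(x).
g(-0.0752) = 3*-0.0752 - 11 = -11.2256
Step 3: Compute Lagrangian.
L = -15.6655 + 13*-11.2256 = -161.5983


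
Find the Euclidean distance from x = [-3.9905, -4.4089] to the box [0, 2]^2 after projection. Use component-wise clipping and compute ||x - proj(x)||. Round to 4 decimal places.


Project each component onto [0, 2].
clip(-3.9905) = 0.0, clip(-4.4089) = 0.0
Projection = [0.0, 0.0]
Squared diffs: [15.9241, 19.4384]
Distance = sqrt(35.3625) = 5.9466


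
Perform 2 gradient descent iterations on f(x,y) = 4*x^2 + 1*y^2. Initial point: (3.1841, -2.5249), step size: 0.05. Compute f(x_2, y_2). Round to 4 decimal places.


Gradient descent on f(x,y) = 4*x^2 + 1*y^2.
Starting point: (3.1841, -2.5249), alpha = 0.05
Step 1: grad_x = 2*4*3.1841 = 25.4728, grad_y = 2*1*-2.5249 = -5.0498
  x_1 = 3.1841 - 0.05*25.4728 = 1.9105
  y_1 = -2.5249 - 0.05*-5.0498 = -2.2724
Step 2: grad_x = 2*4*1.9105 = 15.2837, grad_y = 2*1*-2.2724 = -4.5448
  x_2 = 1.9105 - 0.05*15.2837 = 1.1463
  y_2 = -2.2724 - 0.05*-4.5448 = -2.0452
f(1.1463, -2.0452) = 4*1.1463^2 + 1*(-2.0452)^2 = 9.4385


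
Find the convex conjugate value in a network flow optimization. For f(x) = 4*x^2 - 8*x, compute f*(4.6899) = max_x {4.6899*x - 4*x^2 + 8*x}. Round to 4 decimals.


f*(y) = sup_x {y*x - a*x^2 - b*x} = sup_x {(y-b)*x - a*x^2}
FOC: (y - b) - 2a*x = 0 => x* = (y - b)/(2a)
x* = (4.6899 + 8)/(2*4) = 1.5862
f*(4.6899) = (y-b)^2/(4a) = (4.6899 + 8)^2/(4*4)
= 161.0336/16 = 10.0646


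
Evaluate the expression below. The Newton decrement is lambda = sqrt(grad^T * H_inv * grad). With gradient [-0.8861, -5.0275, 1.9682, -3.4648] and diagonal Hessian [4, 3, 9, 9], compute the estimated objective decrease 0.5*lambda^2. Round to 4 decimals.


Step 1: H is diagonal, so H^(-1) * g = [-0.2215, -1.6758, 0.2187, -0.385].
Step 2: g^T H^(-1) g = sum_i g_i^2 / H_ii
  = (-0.8861)^2/4 + (-5.0275)^2/3 + (1.9682)^2/9 + (-3.4648)^2/9
  = 0.1963 + 8.4253 + 0.4304 + 1.3339 = 10.3858
Step 3: Objective decrease = 0.5 * g^T H^(-1) g = 5.1929


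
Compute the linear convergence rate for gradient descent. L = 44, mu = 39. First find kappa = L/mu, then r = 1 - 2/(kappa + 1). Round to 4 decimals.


Step 1: Compute the condition number.
kappa = L/mu = 44/39 = 1.1282
Step 2: Compute the convergence rate.
r = 1 - 2/(kappa + 1) = 1 - 2*mu/(L + mu) = (L - mu)/(L + mu) = 5/83 = 0.0602


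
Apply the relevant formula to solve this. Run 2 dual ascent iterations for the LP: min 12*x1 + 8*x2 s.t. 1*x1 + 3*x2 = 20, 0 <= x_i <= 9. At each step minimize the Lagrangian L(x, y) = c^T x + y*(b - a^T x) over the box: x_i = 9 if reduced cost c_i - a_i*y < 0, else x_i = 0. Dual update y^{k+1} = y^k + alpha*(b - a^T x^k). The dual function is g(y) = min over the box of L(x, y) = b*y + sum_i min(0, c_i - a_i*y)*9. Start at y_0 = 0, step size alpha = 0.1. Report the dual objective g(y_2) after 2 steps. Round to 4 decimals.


Dual ascent for LP: min 12*x1 + 8*x2, 1*x1 + 3*x2 = 20, 0 <= x_i <= 9
Step 1: y^k = 0.0, reduced costs: (12.0, 8.0)
  x^k = (0.0, 0.0), subgradient = b - a^T x = 20.0
  y^{k+1} = 0.0 + 0.1*20.0 = 2.0
Step 2: y^k = 2.0, reduced costs: (10.0, 2.0)
  x^k = (0.0, 0.0), subgradient = b - a^T x = 20.0
  y^{k+1} = 2.0 + 0.1*20.0 = 4.0
Dual objective at y_2 = 4.0: reduced costs (8.0, -4.0), box minimizer x = (0.0, 9.0)
g(y_2) = b*y + (c1 - a1*y)*x1 + (c2 - a2*y)*x2 = 20*4.0 + 8.0*0.0 + (-4.0)*9.0 = 80.0 + 0.0 - 36.0 = 44.0


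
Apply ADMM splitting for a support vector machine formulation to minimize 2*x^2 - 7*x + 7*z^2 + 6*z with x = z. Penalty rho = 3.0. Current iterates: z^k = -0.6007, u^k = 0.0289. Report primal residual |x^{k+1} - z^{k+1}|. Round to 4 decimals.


ADMM iteration with rho = 3.0, z^k = -0.6007, u^k = 0.0289
Step 1: x-update.
Minimize 2*x^2 - 7*x + (3.0/2)*(x + 0.6007 + 0.0289)^2
FOC: (2*2 + 3.0)*x = 7 + 3.0*(-0.6007 - 0.0289)
x^{k+1} = 0.7302
Step 2: z-update.
Minimize 7*z^2 + 6*z + (3.0/2)*(0.7302 - z + 0.0289)^2
FOC: (2*7 + 3.0)*z = -6 + 3.0*(0.7302 + 0.0289)
z^{k+1} = -0.219
Step 3: u-update.
u^{k+1} = 0.0289 + 0.7302 + 0.219 = 0.9781
Step 4: Primal residual = |0.7302 + 0.219| = 0.9492


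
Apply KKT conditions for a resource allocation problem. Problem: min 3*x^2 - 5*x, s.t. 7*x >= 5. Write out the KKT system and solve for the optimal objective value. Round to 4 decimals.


Step 1: Try lambda = 0 (constraint inactive).
Stationarity: 2*3*x - 5 = 0
x* = 5/(2*3) = 5/6 = 0.8333 (rounded; the exact value 5/6 is used below)
Check constraint: 7*0.8333 = 5.8331 >= 5 -- satisfied.
Step 2: Compute optimal value.
f(x*) = 3*(5/6)^2 - 5*(5/6) = -2.0833


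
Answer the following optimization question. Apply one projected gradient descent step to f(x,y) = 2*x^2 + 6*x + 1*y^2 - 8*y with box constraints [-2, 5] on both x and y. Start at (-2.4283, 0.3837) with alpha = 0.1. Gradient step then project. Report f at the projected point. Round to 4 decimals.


Step 1: Compute gradient at (-2.4283, 0.3837).
grad_x = 2*2*-2.4283 + 6 = -3.7132
grad_y = 2*1*0.3837 - 8 = -7.2326
Step 2: Gradient step.
x_raw = -2.4283 - 0.1*-3.7132 = -2.057
y_raw = 0.3837 - 0.1*-7.2326 = 1.107
Step 3: Project onto [-2, 5].
x_proj = clip(-2.057) = -2.0
y_proj = clip(1.107) = 1.107
Step 4: Evaluate f.
f(-2.0, 1.107) = -11.6303


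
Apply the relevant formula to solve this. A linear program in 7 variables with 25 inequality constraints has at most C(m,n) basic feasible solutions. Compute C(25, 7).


Each vertex corresponds to some choice of n active constraints out of m, so the number of vertices is at most C(m, n) = m! / (n!(m-n)!).
m = 25, n = 7
Numerator: 25 * 24 * 23 * 22 * 21 * 20 * 19
Denominator: 7! = 5040
C(25, 7) = 480700


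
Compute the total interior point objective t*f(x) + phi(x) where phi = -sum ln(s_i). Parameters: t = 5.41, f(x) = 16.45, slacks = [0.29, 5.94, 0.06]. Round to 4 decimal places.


Step 1: Compute log-barrier.
ln values: [-1.2379, 1.7817, -2.8134]
phi = -(-1.2379 + 1.7817 - 2.8134) = 2.2696
Step 2: Compute augmented objective.
t*f(x) = 5.41*16.45 = 88.9945
Total = 88.9945 + 2.2696 = 91.2641


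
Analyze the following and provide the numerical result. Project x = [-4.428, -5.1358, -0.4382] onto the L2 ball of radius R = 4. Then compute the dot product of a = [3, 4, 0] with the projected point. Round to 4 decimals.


Step 1: Compute ||x|| (intermediates to 6 decimals).
||x|| = sqrt((-4.428)^2 + (-5.1358)^2 + (-0.4382)^2) = 6.795266
Step 2: Project.
Since ||x|| > R, scale = R/||x|| = 4/6.795266 = 0.588645, proj(x) = scale * x
proj(x) = [-2.60652, -3.023163, -0.257944]
Step 3: Dot product.
a^T * proj(x) = 3*(-2.60652) + 4*(-3.023163) + 0*(-0.257944) = -19.9122


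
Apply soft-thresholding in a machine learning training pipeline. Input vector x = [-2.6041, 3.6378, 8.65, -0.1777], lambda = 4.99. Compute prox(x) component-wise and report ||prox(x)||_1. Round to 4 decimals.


Soft-thresholding with lambda = 4.99:
prox(-2.6041) = sign(-2.6041)*max(|-2.6041| - 4.99, 0) = 0.0
prox(3.6378) = sign(3.6378)*max(|3.6378| - 4.99, 0) = 0.0
prox(8.65) = sign(8.65)*max(|8.65| - 4.99, 0) = 3.66
prox(-0.1777) = sign(-0.1777)*max(|-0.1777| - 4.99, 0) = 0.0
prox(x) = [0.0, 0.0, 3.66, 0.0]
||prox(x)||_1 = 0.0 + 0.0 + 3.66 + 0.0 = 3.66


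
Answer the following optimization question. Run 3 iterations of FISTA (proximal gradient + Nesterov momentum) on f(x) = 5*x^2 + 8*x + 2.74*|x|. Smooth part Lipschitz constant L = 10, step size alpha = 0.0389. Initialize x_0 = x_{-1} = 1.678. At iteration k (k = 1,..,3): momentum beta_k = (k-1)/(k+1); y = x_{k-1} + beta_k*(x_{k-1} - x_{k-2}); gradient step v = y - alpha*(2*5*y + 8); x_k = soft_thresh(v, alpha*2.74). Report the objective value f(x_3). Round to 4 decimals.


FISTA on f(x) = 5*x^2 + 8*x + 2.74*|x|
L = 10, alpha = 0.0389
Iteration 1: beta = 0.0, y = 1.678 + 0.0*(1.678 - 1.678) = 1.678
  grad(y) = 24.78, v = y - alpha*grad = 0.7141
  prox(v) = soft_thresh(0.7141, 0.1066) = 0.6075
Iteration 2: beta = 0.3333, y = 0.6075 + 0.3333*(0.6075 - 1.678) = 0.2506
  grad(y) = 10.5063, v = y - alpha*grad = -0.1581
  prox(v) = soft_thresh(-0.1581, 0.1066) = -0.0515
Iteration 3: beta = 0.5, y = -0.0515 + 0.5*(-0.0515 - 0.6075) = -0.381
  grad(y) = 4.1904, v = y - alpha*grad = -0.544
  prox(v) = soft_thresh(-0.544, 0.1066) = -0.4374
f(x_3) = 5*(-0.4374)^2 + 8*(-0.4374) + 2.74*|-0.4374| = -1.3441


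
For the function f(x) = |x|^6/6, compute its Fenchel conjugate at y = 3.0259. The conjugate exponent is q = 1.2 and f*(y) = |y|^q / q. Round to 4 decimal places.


The conjugate exponent q satisfies 1/p + 1/q = 1.
p = 6, so q = 6/(6 - 1) = 1.2
|y|^q = 3.0259^1.2 = 3.7759
f*(3.0259) = 3.7759 / 1.2 = 3.1466


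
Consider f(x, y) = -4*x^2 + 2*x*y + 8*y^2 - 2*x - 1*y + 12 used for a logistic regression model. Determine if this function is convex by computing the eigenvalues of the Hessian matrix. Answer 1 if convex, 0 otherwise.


The Hessian of f(x,y) = -4*x^2 + 2*x*y + 8*y^2 - 2*x - 1*y + 12 is:
H = [[-8, 2], [2, 16]]
Trace = -8 + 16 = 8
Determinant = -8*16 - (2)^2 = -132
Discriminant = (8)^2 - 4*-132 = 592.0
Eigenvalues: lambda_1 = -8.1655, lambda_2 = 16.1655
The function is not convex.

0


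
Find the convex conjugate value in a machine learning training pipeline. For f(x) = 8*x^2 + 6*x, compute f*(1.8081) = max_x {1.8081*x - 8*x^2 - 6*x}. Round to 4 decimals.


f*(y) = sup_x {y*x - a*x^2 - b*x} = sup_x {(y-b)*x - a*x^2}
FOC: (y - b) - 2a*x = 0 => x* = (y - b)/(2a)
x* = (1.8081 - 6)/(2*8) = -0.262
f*(1.8081) = (y-b)^2/(4a) = (1.8081 - 6)^2/(4*8)
= 17.572/32 = 0.5491


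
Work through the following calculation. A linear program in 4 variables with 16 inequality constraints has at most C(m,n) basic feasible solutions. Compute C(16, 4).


Each vertex corresponds to some choice of n active constraints out of m, so the number of vertices is at most C(m, n) = m! / (n!(m-n)!).
m = 16, n = 4
Numerator: 16 * 15 * 14 * 13
Denominator: 4! = 24
C(16, 4) = 1820


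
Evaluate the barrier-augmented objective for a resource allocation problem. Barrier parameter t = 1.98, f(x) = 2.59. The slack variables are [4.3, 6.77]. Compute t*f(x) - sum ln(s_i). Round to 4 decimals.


Step 1: Compute log-barrier.
ln values: [1.4586, 1.9125]
phi = -(1.4586 + 1.9125) = -3.3711
Step 2: Compute augmented objective.
t*f(x) = 1.98*2.59 = 5.1282
Total = 5.1282 - 3.3711 = 1.7571


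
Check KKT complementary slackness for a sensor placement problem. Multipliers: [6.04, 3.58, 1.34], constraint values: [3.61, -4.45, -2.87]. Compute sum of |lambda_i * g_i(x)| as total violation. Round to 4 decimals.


KKT complementary slackness check:
lambda_1 * g_1 = 6.04 * 3.61 = 21.8044
lambda_2 * g_2 = 3.58 * -4.45 = -15.931
lambda_3 * g_3 = 1.34 * -2.87 = -3.8458
Total violation = 21.8044 + 15.931 + 3.8458 = 41.5812


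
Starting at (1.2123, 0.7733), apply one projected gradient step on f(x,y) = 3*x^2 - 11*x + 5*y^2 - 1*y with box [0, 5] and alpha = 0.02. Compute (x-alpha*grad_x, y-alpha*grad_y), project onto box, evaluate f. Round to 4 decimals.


Step 1: Compute gradient at (1.2123, 0.7733).
grad_x = 2*3*1.2123 - 11 = -3.7262
grad_y = 2*5*0.7733 - 1 = 6.733
Step 2: Gradient step.
x_raw = 1.2123 - 0.02*-3.7262 = 1.2868
y_raw = 0.7733 - 0.02*6.733 = 0.6386
Step 3: Project onto [0, 5].
x_proj = clip(1.2868) = 1.2868
y_proj = clip(0.6386) = 0.6386
Step 4: Evaluate f.
f(1.2868, 0.6386) = -7.7867


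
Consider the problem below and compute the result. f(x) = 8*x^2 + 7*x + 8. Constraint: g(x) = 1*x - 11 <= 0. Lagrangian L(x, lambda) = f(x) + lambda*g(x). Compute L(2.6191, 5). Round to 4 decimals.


Step 1: Evaluate f(x).
f(2.6191) = 8*2.6191^2 + 7*2.6191 + 8 = 81.2112
Step 2: Evaluate g(x).
g(2.6191) = 1*2.6191 - 11 = -8.3809
Step 3: Compute Lagrangian.
L = 81.2112 + 5*-8.3809 = 39.3067


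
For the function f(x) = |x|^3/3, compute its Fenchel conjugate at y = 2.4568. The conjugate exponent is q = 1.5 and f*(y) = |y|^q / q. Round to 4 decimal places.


The conjugate exponent q satisfies 1/p + 1/q = 1.
p = 3, so q = 3/(3 - 1) = 1.5
|y|^q = 2.4568^1.5 = 3.8508
f*(2.4568) = 3.8508 / 1.5 = 2.5672


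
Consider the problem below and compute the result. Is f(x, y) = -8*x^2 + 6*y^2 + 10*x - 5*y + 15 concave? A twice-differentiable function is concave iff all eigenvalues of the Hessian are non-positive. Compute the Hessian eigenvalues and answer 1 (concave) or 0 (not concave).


The Hessian of f(x,y) = -8*x^2 + 6*y^2 + 10*x - 5*y + 15 is:
H = [[-16, 0], [0, 12]]
Trace = -16 + 12 = -4
Determinant = -16*12 - (0)^2 = -192
Discriminant = (-4)^2 - 4*-192 = 784.0
Eigenvalues: lambda_1 = -16.0, lambda_2 = 12.0
The function is not concave.

0


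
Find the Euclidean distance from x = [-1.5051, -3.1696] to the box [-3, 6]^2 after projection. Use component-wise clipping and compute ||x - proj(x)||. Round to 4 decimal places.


Project each component onto [-3, 6].
clip(-1.5051) = -1.5051, clip(-3.1696) = -3.0
Projection = [-1.5051, -3.0]
Squared diffs: [0.0, 0.0288]
Distance = sqrt(0.0288) = 0.1696


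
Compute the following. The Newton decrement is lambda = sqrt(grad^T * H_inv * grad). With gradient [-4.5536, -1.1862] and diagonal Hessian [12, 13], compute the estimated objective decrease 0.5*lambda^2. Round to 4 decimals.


Step 1: H is diagonal, so H^(-1) * g = [-0.3795, -0.0912].
Step 2: g^T H^(-1) g = sum_i g_i^2 / H_ii
  = (-4.5536)^2/12 + (-1.1862)^2/13
  = 1.7279 + 0.1082 = 1.8362
Step 3: Objective decrease = 0.5 * g^T H^(-1) g = 0.9181


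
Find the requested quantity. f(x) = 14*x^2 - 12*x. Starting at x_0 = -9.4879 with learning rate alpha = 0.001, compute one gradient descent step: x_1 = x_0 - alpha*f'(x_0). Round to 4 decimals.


We compute the gradient at x_0 and apply the update.
f'(x) = 28*x - 12
f'(-9.4879) = 28*-9.4879 - 12 = -277.6612
x_1 = -9.4879 - 0.001*-277.6612 = -9.2102


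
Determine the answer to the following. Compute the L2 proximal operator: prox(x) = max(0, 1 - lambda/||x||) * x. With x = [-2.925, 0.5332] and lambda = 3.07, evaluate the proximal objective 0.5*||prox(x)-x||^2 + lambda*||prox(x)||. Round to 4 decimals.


Step 1: Compute ||x||.
||x|| = 2.9732
Step 2: Compute scaling factor.
scale = max(0, 1 - 3.07/2.9732) = 0.0
Step 3: prox(x) = [-0.0, 0.0]
||prox(x)|| = 0.0
Step 4: Proximal objective.
0.5*||prox-x||^2 = 4.42
lambda*||prox|| = 0.0
Total = 4.42


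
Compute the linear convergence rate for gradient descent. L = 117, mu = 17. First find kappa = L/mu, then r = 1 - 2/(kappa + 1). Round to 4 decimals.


Step 1: Compute the condition number.
kappa = L/mu = 117/17 = 6.8824
Step 2: Compute the convergence rate.
r = 1 - 2/(kappa + 1) = 1 - 2*mu/(L + mu) = (L - mu)/(L + mu) = 100/134 = 0.7463


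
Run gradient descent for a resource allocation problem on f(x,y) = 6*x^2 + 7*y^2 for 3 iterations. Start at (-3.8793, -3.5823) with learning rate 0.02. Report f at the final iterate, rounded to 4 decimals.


Gradient descent on f(x,y) = 6*x^2 + 7*y^2.
Starting point: (-3.8793, -3.5823), alpha = 0.02
Step 1: grad_x = 2*6*-3.8793 = -46.5516, grad_y = 2*7*-3.5823 = -50.1522
  x_1 = -3.8793 - 0.02*-46.5516 = -2.9483
  y_1 = -3.5823 - 0.02*-50.1522 = -2.5793
Step 2: grad_x = 2*6*-2.9483 = -35.3792, grad_y = 2*7*-2.5793 = -36.1096
  x_2 = -2.9483 - 0.02*-35.3792 = -2.2407
  y_2 = -2.5793 - 0.02*-36.1096 = -1.8571
Step 3: grad_x = 2*6*-2.2407 = -26.8882, grad_y = 2*7*-1.8571 = -25.9989
  x_3 = -2.2407 - 0.02*-26.8882 = -1.7029
  y_3 = -1.8571 - 0.02*-25.9989 = -1.3371
f(-1.7029, -1.3371) = 6*(-1.7029)^2 + 7*(-1.3371)^2 = 29.9142


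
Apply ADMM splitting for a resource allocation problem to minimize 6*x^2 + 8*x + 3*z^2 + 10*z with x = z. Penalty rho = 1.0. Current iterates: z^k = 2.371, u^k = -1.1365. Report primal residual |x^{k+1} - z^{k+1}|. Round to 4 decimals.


ADMM iteration with rho = 1.0, z^k = 2.371, u^k = -1.1365
Step 1: x-update.
Minimize 6*x^2 + 8*x + (1.0/2)*(x - 2.371 - 1.1365)^2
FOC: (2*6 + 1.0)*x = -8 + 1.0*(2.371 + 1.1365)
x^{k+1} = -0.3456
Step 2: z-update.
Minimize 3*z^2 + 10*z + (1.0/2)*(-0.3456 - z - 1.1365)^2
FOC: (2*3 + 1.0)*z = -10 + 1.0*(-0.3456 - 1.1365)
z^{k+1} = -1.6403
Step 3: u-update.
u^{k+1} = -1.1365 - 0.3456 + 1.6403 = 0.1582
Step 4: Primal residual = |-0.3456 + 1.6403| = 1.2947


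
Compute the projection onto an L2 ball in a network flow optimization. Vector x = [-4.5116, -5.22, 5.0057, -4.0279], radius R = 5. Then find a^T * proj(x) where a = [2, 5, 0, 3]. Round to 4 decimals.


Step 1: Compute ||x|| (intermediates to 6 decimals).
||x|| = sqrt((-4.5116)^2 + (-5.22)^2 + 5.0057^2 + (-4.0279)^2) = 9.427828
Step 2: Project.
Since ||x|| > R, scale = R/||x|| = 5/9.427828 = 0.530345, proj(x) = scale * x
proj(x) = [-2.392705, -2.768401, 2.654748, -2.136177]
Step 3: Dot product.
a^T * proj(x) = 2*(-2.392705) + 5*(-2.768401) + 0*2.654748 + 3*(-2.136177) = -25.0359


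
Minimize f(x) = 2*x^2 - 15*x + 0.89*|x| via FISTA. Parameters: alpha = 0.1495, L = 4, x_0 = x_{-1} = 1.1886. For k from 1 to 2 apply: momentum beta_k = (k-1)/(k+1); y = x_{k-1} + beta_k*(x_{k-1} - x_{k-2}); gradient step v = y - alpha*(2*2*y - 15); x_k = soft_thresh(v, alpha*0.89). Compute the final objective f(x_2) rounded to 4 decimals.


FISTA on f(x) = 2*x^2 - 15*x + 0.89*|x|
L = 4, alpha = 0.1495
Iteration 1: beta = 0.0, y = 1.1886 + 0.0*(1.1886 - 1.1886) = 1.1886
  grad(y) = -10.2456, v = y - alpha*grad = 2.7203
  prox(v) = soft_thresh(2.7203, 0.1331) = 2.5873
Iteration 2: beta = 0.3333, y = 2.5873 + 0.3333*(2.5873 - 1.1886) = 3.0535
  grad(y) = -2.7861, v = y - alpha*grad = 3.47
  prox(v) = soft_thresh(3.47, 0.1331) = 3.3369
f(x_2) = 2*3.3369^2 - 15*3.3369 + 0.89*|3.3369| = -24.8139


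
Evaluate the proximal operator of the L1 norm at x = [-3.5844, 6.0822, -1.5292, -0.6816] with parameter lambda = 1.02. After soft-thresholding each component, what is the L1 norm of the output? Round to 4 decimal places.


Soft-thresholding with lambda = 1.02:
prox(-3.5844) = sign(-3.5844)*max(|-3.5844| - 1.02, 0) = -2.5644
prox(6.0822) = sign(6.0822)*max(|6.0822| - 1.02, 0) = 5.0622
prox(-1.5292) = sign(-1.5292)*max(|-1.5292| - 1.02, 0) = -0.5092
prox(-0.6816) = sign(-0.6816)*max(|-0.6816| - 1.02, 0) = 0.0
prox(x) = [-2.5644, 5.0622, -0.5092, 0.0]
||prox(x)||_1 = 2.5644 + 5.0622 + 0.5092 + 0.0 = 8.1358


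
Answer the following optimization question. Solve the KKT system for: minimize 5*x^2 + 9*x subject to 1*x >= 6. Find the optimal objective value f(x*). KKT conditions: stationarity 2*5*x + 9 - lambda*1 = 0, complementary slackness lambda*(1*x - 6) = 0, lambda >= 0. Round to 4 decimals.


Step 1: Try lambda = 0 (constraint inactive).
x_unc = -9/(2*5) = -0.9
Check: 1*-0.9 = -0.9 < 6 -- violated!
Step 2: Constraint must be active: 1*x = 6
x* = 6/1 = 6.0
lambda = (2*5*6.0 + 9)/1 = 69.0
Step 3: Compute optimal value.
f(x*) = 5*6.0^2 + 9*6.0 = 234.0


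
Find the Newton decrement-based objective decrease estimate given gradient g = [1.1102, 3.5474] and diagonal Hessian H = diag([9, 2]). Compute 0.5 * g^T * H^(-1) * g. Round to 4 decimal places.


Step 1: H is diagonal, so H^(-1) * g = [0.1234, 1.7737].
Step 2: g^T H^(-1) g = sum_i g_i^2 / H_ii
  = (1.1102)^2/9 + (3.5474)^2/2
  = 0.1369 + 6.292 = 6.429
Step 3: Objective decrease = 0.5 * g^T H^(-1) g = 3.2145


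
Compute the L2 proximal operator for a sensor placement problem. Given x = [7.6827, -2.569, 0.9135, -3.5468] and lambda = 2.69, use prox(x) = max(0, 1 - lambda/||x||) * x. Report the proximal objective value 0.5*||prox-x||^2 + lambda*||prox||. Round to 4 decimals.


Step 1: Compute ||x||.
||x|| = 8.8903
Step 2: Compute scaling factor.
scale = max(0, 1 - 2.69/8.8903) = 0.6974
Step 3: prox(x) = [5.3581, -1.7917, 0.6371, -2.4736]
||prox(x)|| = 6.2003
Step 4: Proximal objective.
0.5*||prox-x||^2 = 3.6181
lambda*||prox|| = 16.6788
Total = 20.2969


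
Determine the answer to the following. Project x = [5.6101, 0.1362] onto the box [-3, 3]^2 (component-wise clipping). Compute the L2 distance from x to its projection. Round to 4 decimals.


Project each component onto [-3, 3].
clip(5.6101) = 3.0, clip(0.1362) = 0.1362
Projection = [3.0, 0.1362]
Squared diffs: [6.8126, 0.0]
Distance = sqrt(6.8126) = 2.6101


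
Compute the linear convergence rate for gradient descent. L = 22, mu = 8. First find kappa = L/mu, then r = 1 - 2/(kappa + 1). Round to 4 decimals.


Step 1: Compute the condition number.
kappa = L/mu = 22/8 = 2.75
Step 2: Compute the convergence rate.
r = 1 - 2/(kappa + 1) = 1 - 2*mu/(L + mu) = (L - mu)/(L + mu) = 14/30 = 0.4667


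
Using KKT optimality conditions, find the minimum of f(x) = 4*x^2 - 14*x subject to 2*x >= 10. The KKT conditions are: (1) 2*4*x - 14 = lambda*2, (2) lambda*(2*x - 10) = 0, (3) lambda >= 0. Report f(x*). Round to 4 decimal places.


Step 1: Try lambda = 0 (constraint inactive).
x_unc = 14/(2*4) = 1.75
Check: 2*1.75 = 3.5 < 10 -- violated!
Step 2: Constraint must be active: 2*x = 10
x* = 10/2 = 5.0
lambda = (2*4*5.0 - 14)/2 = 13.0
Step 3: Compute optimal value.
f(x*) = 4*5.0^2 - 14*5.0 = 30.0


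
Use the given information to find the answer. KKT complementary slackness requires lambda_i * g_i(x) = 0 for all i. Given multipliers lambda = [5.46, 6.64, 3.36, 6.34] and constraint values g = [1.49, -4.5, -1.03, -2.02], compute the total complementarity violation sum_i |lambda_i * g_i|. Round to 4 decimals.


KKT complementary slackness check:
lambda_1 * g_1 = 5.46 * 1.49 = 8.1354
lambda_2 * g_2 = 6.64 * -4.5 = -29.88
lambda_3 * g_3 = 3.36 * -1.03 = -3.4608
lambda_4 * g_4 = 6.34 * -2.02 = -12.8068
Total violation = 8.1354 + 29.88 + 3.4608 + 12.8068 = 54.283


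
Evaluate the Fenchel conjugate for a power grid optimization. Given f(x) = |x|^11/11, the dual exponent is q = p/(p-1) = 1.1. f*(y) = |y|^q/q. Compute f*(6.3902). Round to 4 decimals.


The conjugate exponent q satisfies 1/p + 1/q = 1.
p = 11, so q = 11/(11 - 1) = 1.1
|y|^q = 6.3902^1.1 = 7.6925
f*(6.3902) = 7.6925 / 1.1 = 6.9932


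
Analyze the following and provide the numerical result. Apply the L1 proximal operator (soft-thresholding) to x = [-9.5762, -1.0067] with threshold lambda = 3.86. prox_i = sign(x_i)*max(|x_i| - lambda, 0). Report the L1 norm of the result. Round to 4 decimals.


Soft-thresholding with lambda = 3.86:
prox(-9.5762) = sign(-9.5762)*max(|-9.5762| - 3.86, 0) = -5.7162
prox(-1.0067) = sign(-1.0067)*max(|-1.0067| - 3.86, 0) = 0.0
prox(x) = [-5.7162, 0.0]
||prox(x)||_1 = 5.7162 + 0.0 = 5.7162


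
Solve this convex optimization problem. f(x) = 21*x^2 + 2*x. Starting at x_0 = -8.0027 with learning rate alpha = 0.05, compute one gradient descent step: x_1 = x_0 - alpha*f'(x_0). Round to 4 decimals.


We compute the gradient at x_0 and apply the update.
f'(x) = 42*x + 2
f'(-8.0027) = 42*-8.0027 + 2 = -334.1134
x_1 = -8.0027 - 0.05*-334.1134 = 8.703


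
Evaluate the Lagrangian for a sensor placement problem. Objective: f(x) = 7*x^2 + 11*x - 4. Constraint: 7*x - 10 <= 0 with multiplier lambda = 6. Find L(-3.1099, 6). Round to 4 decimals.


Step 1: Evaluate f(x).
f(-3.1099) = 7*(-3.1099)^2 + 11*(-3.1099) - 4 = 29.4914
Step 2: Evaluate g(x).
g(-3.1099) = 7*-3.1099 - 10 = -31.7693
Step 3: Compute Lagrangian.
L = 29.4914 + 6*-31.7693 = -161.1244


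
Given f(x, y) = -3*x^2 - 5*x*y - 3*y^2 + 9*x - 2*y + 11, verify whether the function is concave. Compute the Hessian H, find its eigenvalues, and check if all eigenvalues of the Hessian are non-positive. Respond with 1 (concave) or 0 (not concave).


The Hessian of f(x,y) = -3*x^2 - 5*x*y - 3*y^2 + 9*x - 2*y + 11 is:
H = [[-6, -5], [-5, -6]]
Trace = -6 - 6 = -12
Determinant = -6*-6 - (-5)^2 = 11
Discriminant = (-12)^2 - 4*11 = 100.0
Eigenvalues: lambda_1 = -11.0, lambda_2 = -1.0
The function is concave.

1


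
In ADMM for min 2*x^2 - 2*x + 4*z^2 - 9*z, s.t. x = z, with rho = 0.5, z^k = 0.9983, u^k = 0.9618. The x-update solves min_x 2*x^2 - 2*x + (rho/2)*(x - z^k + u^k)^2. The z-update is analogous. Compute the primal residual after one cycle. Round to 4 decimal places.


ADMM iteration with rho = 0.5, z^k = 0.9983, u^k = 0.9618
Step 1: x-update.
Minimize 2*x^2 - 2*x + (0.5/2)*(x - 0.9983 + 0.9618)^2
FOC: (2*2 + 0.5)*x = 2 + 0.5*(0.9983 - 0.9618)
x^{k+1} = 0.4485
Step 2: z-update.
Minimize 4*z^2 - 9*z + (0.5/2)*(0.4485 - z + 0.9618)^2
FOC: (2*4 + 0.5)*z = 9 + 0.5*(0.4485 + 0.9618)
z^{k+1} = 1.1418
Step 3: u-update.
u^{k+1} = 0.9618 + 0.4485 - 1.1418 = 0.2685
Step 4: Primal residual = |0.4485 - 1.1418| = 0.6933


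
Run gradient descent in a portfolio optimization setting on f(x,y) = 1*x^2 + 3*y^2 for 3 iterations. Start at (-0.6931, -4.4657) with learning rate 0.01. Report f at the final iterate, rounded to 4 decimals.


Gradient descent on f(x,y) = 1*x^2 + 3*y^2.
Starting point: (-0.6931, -4.4657), alpha = 0.01
Step 1: grad_x = 2*1*-0.6931 = -1.3862, grad_y = 2*3*-4.4657 = -26.7942
  x_1 = -0.6931 - 0.01*-1.3862 = -0.6792
  y_1 = -4.4657 - 0.01*-26.7942 = -4.1978
Step 2: grad_x = 2*1*-0.6792 = -1.3585, grad_y = 2*3*-4.1978 = -25.1865
  x_2 = -0.6792 - 0.01*-1.3585 = -0.6657
  y_2 = -4.1978 - 0.01*-25.1865 = -3.9459
Step 3: grad_x = 2*1*-0.6657 = -1.3313, grad_y = 2*3*-3.9459 = -23.6754
  x_3 = -0.6657 - 0.01*-1.3313 = -0.6523
  y_3 = -3.9459 - 0.01*-23.6754 = -3.7091
f(-0.6523, -3.7091) = 1*(-0.6523)^2 + 3*(-3.7091)^2 = 41.6987


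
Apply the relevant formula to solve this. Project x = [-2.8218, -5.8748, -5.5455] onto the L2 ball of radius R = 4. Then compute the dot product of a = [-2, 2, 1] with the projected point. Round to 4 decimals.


Step 1: Compute ||x|| (intermediates to 6 decimals).
||x|| = sqrt((-2.8218)^2 + (-5.8748)^2 + (-5.5455)^2) = 8.557359
Step 2: Project.
Since ||x|| > R, scale = R/||x|| = 4/8.557359 = 0.467434, proj(x) = scale * x
proj(x) = [-1.319005, -2.746081, -2.592155]
Step 3: Dot product.
a^T * proj(x) = -2*(-1.319005) + 2*(-2.746081) + 1*(-2.592155) = -5.4463


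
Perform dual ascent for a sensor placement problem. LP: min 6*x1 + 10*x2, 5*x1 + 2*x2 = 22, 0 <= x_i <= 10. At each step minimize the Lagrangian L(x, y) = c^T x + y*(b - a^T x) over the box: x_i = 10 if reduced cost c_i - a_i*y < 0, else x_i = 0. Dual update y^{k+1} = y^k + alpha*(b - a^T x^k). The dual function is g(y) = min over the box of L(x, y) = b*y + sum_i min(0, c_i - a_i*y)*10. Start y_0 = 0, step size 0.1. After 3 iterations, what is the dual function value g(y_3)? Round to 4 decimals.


Dual ascent for LP: min 6*x1 + 10*x2, 5*x1 + 2*x2 = 22, 0 <= x_i <= 10
Step 1: y^k = 0.0, reduced costs: (6.0, 10.0)
  x^k = (0.0, 0.0), subgradient = b - a^T x = 22.0
  y^{k+1} = 0.0 + 0.1*22.0 = 2.2
Step 2: y^k = 2.2, reduced costs: (-5.0, 5.6)
  x^k = (10.0, 0.0), subgradient = b - a^T x = -28.0
  y^{k+1} = 2.2 + 0.1*-28.0 = -0.6
Step 3: y^k = -0.6, reduced costs: (9.0, 11.2)
  x^k = (0.0, 0.0), subgradient = b - a^T x = 22.0
  y^{k+1} = -0.6 + 0.1*22.0 = 1.6
Dual objective at y_3 = 1.6: reduced costs (-2.0, 6.8), box minimizer x = (10.0, 0.0)
g(y_3) = b*y + (c1 - a1*y)*x1 + (c2 - a2*y)*x2 = 22*1.6 + (-2.0)*10.0 + 6.8*0.0 = 35.2 - 20.0 + 0.0 = 15.2


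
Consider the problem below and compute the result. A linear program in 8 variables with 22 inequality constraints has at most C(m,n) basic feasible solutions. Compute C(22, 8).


Each vertex corresponds to some choice of n active constraints out of m, so the number of vertices is at most C(m, n) = m! / (n!(m-n)!).
m = 22, n = 8
Numerator: 22 * 21 * 20 * 19 * 18 * 17 * 16 * 15
Denominator: 8! = 40320
C(22, 8) = 319770


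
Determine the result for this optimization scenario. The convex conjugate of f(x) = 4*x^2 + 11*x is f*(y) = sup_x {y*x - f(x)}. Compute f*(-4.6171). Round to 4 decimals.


f*(y) = sup_x {y*x - a*x^2 - b*x} = sup_x {(y-b)*x - a*x^2}
FOC: (y - b) - 2a*x = 0 => x* = (y - b)/(2a)
x* = (-4.6171 - 11)/(2*4) = -1.9521
f*(-4.6171) = (y-b)^2/(4a) = (-4.6171 - 11)^2/(4*4)
= 243.8938/16 = 15.2434


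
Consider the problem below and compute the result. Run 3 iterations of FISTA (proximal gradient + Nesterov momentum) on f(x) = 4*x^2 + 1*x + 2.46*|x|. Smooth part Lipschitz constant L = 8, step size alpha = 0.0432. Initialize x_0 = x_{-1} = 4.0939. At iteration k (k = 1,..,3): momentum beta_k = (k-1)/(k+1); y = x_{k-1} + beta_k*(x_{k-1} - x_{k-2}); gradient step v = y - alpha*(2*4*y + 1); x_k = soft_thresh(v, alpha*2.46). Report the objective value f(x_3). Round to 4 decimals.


FISTA on f(x) = 4*x^2 + 1*x + 2.46*|x|
L = 8, alpha = 0.0432
Iteration 1: beta = 0.0, y = 4.0939 + 0.0*(4.0939 - 4.0939) = 4.0939
  grad(y) = 33.7512, v = y - alpha*grad = 2.6358
  prox(v) = soft_thresh(2.6358, 0.1063) = 2.5296
Iteration 2: beta = 0.3333, y = 2.5296 + 0.3333*(2.5296 - 4.0939) = 2.0081
  grad(y) = 17.0651, v = y - alpha*grad = 1.2709
  prox(v) = soft_thresh(1.2709, 0.1063) = 1.1647
Iteration 3: beta = 0.5, y = 1.1647 + 0.5*(1.1647 - 2.5296) = 0.4822
  grad(y) = 4.8575, v = y - alpha*grad = 0.2723
  prox(v) = soft_thresh(0.2723, 0.1063) = 0.1661
f(x_3) = 4*0.1661^2 + 1*0.1661 + 2.46*|0.1661| = 0.6849


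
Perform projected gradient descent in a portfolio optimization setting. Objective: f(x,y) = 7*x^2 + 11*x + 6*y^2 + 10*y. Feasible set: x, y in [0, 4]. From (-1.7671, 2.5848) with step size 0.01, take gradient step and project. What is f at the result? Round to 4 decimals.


Step 1: Compute gradient at (-1.7671, 2.5848).
grad_x = 2*7*-1.7671 + 11 = -13.7394
grad_y = 2*6*2.5848 + 10 = 41.0176
Step 2: Gradient step.
x_raw = -1.7671 - 0.01*-13.7394 = -1.6297
y_raw = 2.5848 - 0.01*41.0176 = 2.1746
Step 3: Project onto [0, 4].
x_proj = clip(-1.6297) = 0.0
y_proj = clip(2.1746) = 2.1746
Step 4: Evaluate f.
f(0.0, 2.1746) = 50.1202


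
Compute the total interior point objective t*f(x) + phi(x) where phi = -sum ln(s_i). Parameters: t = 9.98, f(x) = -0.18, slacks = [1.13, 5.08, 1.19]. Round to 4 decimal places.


Step 1: Compute log-barrier.
ln values: [0.1222, 1.6253, 0.174]
phi = -(0.1222 + 1.6253 + 0.174) = -1.9215
Step 2: Compute augmented objective.
t*f(x) = 9.98*-0.18 = -1.7964
Total = -1.7964 - 1.9215 = -3.7179


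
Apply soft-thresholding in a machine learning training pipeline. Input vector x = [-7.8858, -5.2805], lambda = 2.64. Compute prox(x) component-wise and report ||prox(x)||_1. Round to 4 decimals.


Soft-thresholding with lambda = 2.64:
prox(-7.8858) = sign(-7.8858)*max(|-7.8858| - 2.64, 0) = -5.2458
prox(-5.2805) = sign(-5.2805)*max(|-5.2805| - 2.64, 0) = -2.6405
prox(x) = [-5.2458, -2.6405]
||prox(x)||_1 = 5.2458 + 2.6405 = 7.8863


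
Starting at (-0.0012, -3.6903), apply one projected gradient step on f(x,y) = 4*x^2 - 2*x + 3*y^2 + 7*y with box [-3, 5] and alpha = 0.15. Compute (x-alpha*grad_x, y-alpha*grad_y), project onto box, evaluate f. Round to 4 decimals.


Step 1: Compute gradient at (-0.0012, -3.6903).
grad_x = 2*4*-0.0012 - 2 = -2.0096
grad_y = 2*3*-3.6903 + 7 = -15.1418
Step 2: Gradient step.
x_raw = -0.0012 - 0.15*-2.0096 = 0.3002
y_raw = -3.6903 - 0.15*-15.1418 = -1.419
Step 3: Project onto [-3, 5].
x_proj = clip(0.3002) = 0.3002
y_proj = clip(-1.419) = -1.419
Step 4: Evaluate f.
f(0.3002, -1.419) = -4.1322


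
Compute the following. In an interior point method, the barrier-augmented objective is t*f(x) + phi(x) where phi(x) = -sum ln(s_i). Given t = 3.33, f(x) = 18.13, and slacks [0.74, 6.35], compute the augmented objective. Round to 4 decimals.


Step 1: Compute log-barrier.
ln values: [-0.3011, 1.8485]
phi = -(-0.3011 + 1.8485) = -1.5473
Step 2: Compute augmented objective.
t*f(x) = 3.33*18.13 = 60.3729
Total = 60.3729 - 1.5473 = 58.8256


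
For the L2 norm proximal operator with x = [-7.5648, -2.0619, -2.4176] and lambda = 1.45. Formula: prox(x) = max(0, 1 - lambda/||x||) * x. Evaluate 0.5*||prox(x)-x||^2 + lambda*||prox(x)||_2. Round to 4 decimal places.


Step 1: Compute ||x||.
||x|| = 8.205
Step 2: Compute scaling factor.
scale = max(0, 1 - 1.45/8.205) = 0.8233
Step 3: prox(x) = [-6.2279, -1.6975, -1.9904]
||prox(x)|| = 6.755
Step 4: Proximal objective.
0.5*||prox-x||^2 = 1.0513
lambda*||prox|| = 9.7948
Total = 10.846


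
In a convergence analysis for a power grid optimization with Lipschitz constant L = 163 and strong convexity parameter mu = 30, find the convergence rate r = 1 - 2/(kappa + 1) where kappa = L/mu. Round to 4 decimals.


Step 1: Compute the condition number.
kappa = L/mu = 163/30 = 5.4333
Step 2: Compute the convergence rate.
r = 1 - 2/(kappa + 1) = 1 - 2*mu/(L + mu) = (L - mu)/(L + mu) = 133/193 = 0.6891


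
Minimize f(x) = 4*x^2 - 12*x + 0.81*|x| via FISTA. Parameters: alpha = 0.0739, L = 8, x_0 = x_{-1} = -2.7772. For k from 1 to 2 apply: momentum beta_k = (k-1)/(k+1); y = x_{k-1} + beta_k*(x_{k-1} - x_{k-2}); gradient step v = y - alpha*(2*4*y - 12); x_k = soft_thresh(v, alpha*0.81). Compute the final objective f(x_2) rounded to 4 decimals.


FISTA on f(x) = 4*x^2 - 12*x + 0.81*|x|
L = 8, alpha = 0.0739
Iteration 1: beta = 0.0, y = -2.7772 + 0.0*(-2.7772 + 2.7772) = -2.7772
  grad(y) = -34.2176, v = y - alpha*grad = -0.2485
  prox(v) = soft_thresh(-0.2485, 0.0599) = -0.1887
Iteration 2: beta = 0.3333, y = -0.1887 + 0.3333*(-0.1887 + 2.7772) = 0.6742
  grad(y) = -6.6065, v = y - alpha*grad = 1.1624
  prox(v) = soft_thresh(1.1624, 0.0599) = 1.1025
f(x_2) = 4*1.1025^2 - 12*1.1025 + 0.81*|1.1025| = -7.4751


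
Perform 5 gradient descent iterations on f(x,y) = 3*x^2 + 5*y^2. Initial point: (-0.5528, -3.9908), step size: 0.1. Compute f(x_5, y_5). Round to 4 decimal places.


Gradient descent on f(x,y) = 3*x^2 + 5*y^2.
Starting point: (-0.5528, -3.9908), alpha = 0.1
Step 1: grad_x = 2*3*-0.5528 = -3.3168, grad_y = 2*5*-3.9908 = -39.908
  x_1 = -0.5528 - 0.1*-3.3168 = -0.2211
  y_1 = -3.9908 - 0.1*-39.908 = 0.0
Step 2: grad_x = 2*3*-0.2211 = -1.3267, grad_y = 2*5*0.0 = 0.0
  x_2 = -0.2211 - 0.1*-1.3267 = -0.0884
  y_2 = 0.0 - 0.1*0.0 = 0.0
Step 3: grad_x = 2*3*-0.0884 = -0.5307, grad_y = 2*5*0.0 = 0.0
  x_3 = -0.0884 - 0.1*-0.5307 = -0.0354
  y_3 = 0.0 - 0.1*0.0 = 0.0
Step 4: grad_x = 2*3*-0.0354 = -0.2123, grad_y = 2*5*0.0 = 0.0
  x_4 = -0.0354 - 0.1*-0.2123 = -0.0142
  y_4 = 0.0 - 0.1*0.0 = 0.0
Step 5: grad_x = 2*3*-0.0142 = -0.0849, grad_y = 2*5*0.0 = 0.0
  x_5 = -0.0142 - 0.1*-0.0849 = -0.0057
  y_5 = 0.0 - 0.1*0.0 = 0.0
f(-0.0057, 0.0) = 3*(-0.0057)^2 + 5*0.0^2 = 0.0001


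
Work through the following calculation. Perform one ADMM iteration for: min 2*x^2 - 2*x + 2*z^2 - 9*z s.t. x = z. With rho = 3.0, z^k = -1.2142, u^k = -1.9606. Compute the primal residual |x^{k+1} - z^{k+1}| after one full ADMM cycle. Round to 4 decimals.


ADMM iteration with rho = 3.0, z^k = -1.2142, u^k = -1.9606
Step 1: x-update.
Minimize 2*x^2 - 2*x + (3.0/2)*(x + 1.2142 - 1.9606)^2
FOC: (2*2 + 3.0)*x = 2 + 3.0*(-1.2142 + 1.9606)
x^{k+1} = 0.6056
Step 2: z-update.
Minimize 2*z^2 - 9*z + (3.0/2)*(0.6056 - z - 1.9606)^2
FOC: (2*2 + 3.0)*z = 9 + 3.0*(0.6056 - 1.9606)
z^{k+1} = 0.705
Step 3: u-update.
u^{k+1} = -1.9606 + 0.6056 - 0.705 = -2.06
Step 4: Primal residual = |0.6056 - 0.705| = 0.0994


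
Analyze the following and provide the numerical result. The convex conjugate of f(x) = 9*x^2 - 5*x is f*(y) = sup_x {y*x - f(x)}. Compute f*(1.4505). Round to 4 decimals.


f*(y) = sup_x {y*x - a*x^2 - b*x} = sup_x {(y-b)*x - a*x^2}
FOC: (y - b) - 2a*x = 0 => x* = (y - b)/(2a)
x* = (1.4505 + 5)/(2*9) = 0.3584
f*(1.4505) = (y-b)^2/(4a) = (1.4505 + 5)^2/(4*9)
= 41.609/36 = 1.1558


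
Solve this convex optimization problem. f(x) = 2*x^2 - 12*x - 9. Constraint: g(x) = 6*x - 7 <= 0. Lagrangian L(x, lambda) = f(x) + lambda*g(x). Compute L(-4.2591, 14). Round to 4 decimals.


Step 1: Evaluate f(x).
f(-4.2591) = 2*(-4.2591)^2 - 12*(-4.2591) - 9 = 78.3891
Step 2: Evaluate g(x).
g(-4.2591) = 6*-4.2591 - 7 = -32.5546
Step 3: Compute Lagrangian.
L = 78.3891 + 14*-32.5546 = -377.3753


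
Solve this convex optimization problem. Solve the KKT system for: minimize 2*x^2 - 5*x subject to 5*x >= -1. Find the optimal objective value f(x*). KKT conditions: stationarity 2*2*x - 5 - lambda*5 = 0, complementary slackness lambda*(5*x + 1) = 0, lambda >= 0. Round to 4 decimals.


Step 1: Try lambda = 0 (constraint inactive).
Stationarity: 2*2*x - 5 = 0
x* = 5/(2*2) = 1.25
Check constraint: 5*1.25 = 6.25 >= -1 -- satisfied.
Step 2: Compute optimal value.
f(x*) = 2*1.25^2 - 5*1.25 = -3.125
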